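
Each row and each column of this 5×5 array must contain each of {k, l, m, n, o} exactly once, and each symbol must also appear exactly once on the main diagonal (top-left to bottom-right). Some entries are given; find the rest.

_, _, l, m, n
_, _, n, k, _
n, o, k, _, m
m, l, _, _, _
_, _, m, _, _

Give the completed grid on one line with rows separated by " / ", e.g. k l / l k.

At row 1, column 1: row 1 has {l,m,n}; column 1 has {m,n}; the diagonal has {k}; that leaves o.
At row 1, column 2: row 1 has {l,m,n,o}; column 2 has {l,o}; that leaves k.
At row 2, column 1: row 2 has {k,n}; column 1 has {m,n,o}; that leaves l.
At row 2, column 2: row 2 has {k,l,n}; column 2 has {k,l,o}; the diagonal has {k,o}; that leaves m.
At row 2, column 5: row 2 has {k,l,m,n}; column 5 has {m,n}; that leaves o.
At row 3, column 4: row 3 has {k,m,n,o}; column 4 has {k,m}; that leaves l.
At row 4, column 3: row 4 has {l,m}; column 3 has {k,l,m,n}; that leaves o.
At row 4, column 4: row 4 has {l,m,o}; column 4 has {k,l,m}; the diagonal has {k,m,o}; that leaves n.
At row 4, column 5: row 4 has {l,m,n,o}; column 5 has {m,n,o}; that leaves k.
At row 5, column 1: row 5 has {m}; column 1 has {l,m,n,o}; that leaves k.
At row 5, column 2: row 5 has {k,m}; column 2 has {k,l,m,o}; that leaves n.
At row 5, column 4: row 5 has {k,m,n}; column 4 has {k,l,m,n}; that leaves o.
At row 5, column 5: row 5 has {k,m,n,o}; column 5 has {k,m,n,o}; the diagonal has {k,m,n,o}; that leaves l.

o k l m n / l m n k o / n o k l m / m l o n k / k n m o l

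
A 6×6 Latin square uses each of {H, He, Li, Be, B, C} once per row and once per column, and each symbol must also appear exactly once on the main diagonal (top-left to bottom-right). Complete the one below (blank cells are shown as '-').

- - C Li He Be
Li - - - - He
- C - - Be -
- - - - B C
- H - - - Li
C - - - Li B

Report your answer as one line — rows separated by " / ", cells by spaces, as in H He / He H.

H B C Li He Be / Li Be B C H He / He C Li B Be H / Be Li H He B C / B H He Be C Li / C He Be H Li B

At row 1, column 1: row 1 has {He,Li,Be,C}; column 1 has {Li,C}; the diagonal has {B}; that leaves H.
At row 1, column 2: row 1 has {H,He,Li,Be,C}; column 2 has {H,C}; that leaves B.
At row 2, column 2: row 2 has {He,Li}; column 2 has {H,B,C}; the diagonal has {H,B}; that leaves Be.
At row 3, column 6: row 3 has {Be,C}; column 6 has {He,Li,Be,B,C}; that leaves H.
At row 4, column 4: row 4 has {B,C}; column 4 has {Li}; the diagonal has {H,Be,B}; that leaves He.
At row 5, column 5: row 5 has {H,Li}; column 5 has {He,Li,Be,B}; the diagonal has {H,He,Be,B}; that leaves C.
At row 6, column 2: row 6 has {Li,B,C}; column 2 has {H,Be,B,C}; that leaves He.
At row 2, column 5: row 2 has {He,Li,Be}; column 5 has {He,Li,Be,B,C}; that leaves H.
At row 3, column 3: row 3 has {H,Be,C}; column 3 has {C}; the diagonal has {H,He,Be,B,C}; that leaves Li.
At row 3, column 4: row 3 has {H,Li,Be,C}; column 4 has {He,Li}; that leaves B.
At row 4, column 1: row 4 has {He,B,C}; column 1 has {H,Li,C}; that leaves Be.
At row 4, column 2: row 4 has {He,Be,B,C}; column 2 has {H,He,Be,B,C}; that leaves Li.
At row 4, column 3: row 4 has {He,Li,Be,B,C}; column 3 has {Li,C}; that leaves H.
At row 5, column 4: row 5 has {H,Li,C}; column 4 has {He,Li,B}; that leaves Be.
At row 6, column 3: row 6 has {He,Li,B,C}; column 3 has {H,Li,C}; that leaves Be.
At row 6, column 4: row 6 has {He,Li,Be,B,C}; column 4 has {He,Li,Be,B}; that leaves H.
At row 2, column 3: row 2 has {H,He,Li,Be}; column 3 has {H,Li,Be,C}; that leaves B.
At row 2, column 4: row 2 has {H,He,Li,Be,B}; column 4 has {H,He,Li,Be,B}; that leaves C.
At row 3, column 1: row 3 has {H,Li,Be,B,C}; column 1 has {H,Li,Be,C}; that leaves He.
At row 5, column 1: row 5 has {H,Li,Be,C}; column 1 has {H,He,Li,Be,C}; that leaves B.
At row 5, column 3: row 5 has {H,Li,Be,B,C}; column 3 has {H,Li,Be,B,C}; that leaves He.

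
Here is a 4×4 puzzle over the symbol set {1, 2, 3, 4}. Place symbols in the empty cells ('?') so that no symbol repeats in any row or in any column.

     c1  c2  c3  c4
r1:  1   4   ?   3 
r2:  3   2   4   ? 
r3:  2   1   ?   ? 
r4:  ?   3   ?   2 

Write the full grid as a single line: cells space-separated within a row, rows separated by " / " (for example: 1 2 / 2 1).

1 4 2 3 / 3 2 4 1 / 2 1 3 4 / 4 3 1 2

row 1 has {1,3,4}; column 3 has {4} — only 2 is left for (r1,c3).
row 2 has {2,3,4}; column 4 has {2,3} — only 1 is left for (r2,c4).
row 3 has {1,2}; column 3 has {2,4} — only 3 is left for (r3,c3).
row 3 has {1,2,3}; column 4 has {1,2,3} — only 4 is left for (r3,c4).
row 4 has {2,3}; column 1 has {1,2,3} — only 4 is left for (r4,c1).
row 4 has {2,3,4}; column 3 has {2,3,4} — only 1 is left for (r4,c3).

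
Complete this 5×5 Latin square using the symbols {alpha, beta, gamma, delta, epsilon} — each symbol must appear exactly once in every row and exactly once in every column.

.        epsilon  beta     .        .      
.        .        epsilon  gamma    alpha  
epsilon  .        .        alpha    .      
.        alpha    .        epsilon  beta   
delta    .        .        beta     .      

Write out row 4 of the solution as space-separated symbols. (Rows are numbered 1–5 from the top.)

gamma alpha delta epsilon beta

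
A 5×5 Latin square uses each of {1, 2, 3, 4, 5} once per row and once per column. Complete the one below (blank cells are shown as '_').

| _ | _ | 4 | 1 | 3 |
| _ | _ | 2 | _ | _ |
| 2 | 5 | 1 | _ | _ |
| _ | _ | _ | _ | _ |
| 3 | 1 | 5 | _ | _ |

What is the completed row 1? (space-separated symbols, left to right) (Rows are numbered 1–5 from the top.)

At row 1, column 1: row 1 has {1,3,4}; column 1 has {2,3}; that leaves 5.
At row 1, column 2: row 1 has {1,3,4,5}; column 2 has {1,5}; that leaves 2.

5 2 4 1 3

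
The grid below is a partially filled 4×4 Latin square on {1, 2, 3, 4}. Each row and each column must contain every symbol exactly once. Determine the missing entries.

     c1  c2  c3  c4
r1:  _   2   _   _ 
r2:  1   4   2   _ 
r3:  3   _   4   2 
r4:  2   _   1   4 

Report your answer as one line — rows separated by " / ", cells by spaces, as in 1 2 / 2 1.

4 2 3 1 / 1 4 2 3 / 3 1 4 2 / 2 3 1 4

At row 1, column 1: row 1 has {2}; column 1 has {1,2,3}; that leaves 4.
At row 1, column 3: row 1 has {2,4}; column 3 has {1,2,4}; that leaves 3.
At row 1, column 4: row 1 has {2,3,4}; column 4 has {2,4}; that leaves 1.
At row 2, column 4: row 2 has {1,2,4}; column 4 has {1,2,4}; that leaves 3.
At row 3, column 2: row 3 has {2,3,4}; column 2 has {2,4}; that leaves 1.
At row 4, column 2: row 4 has {1,2,4}; column 2 has {1,2,4}; that leaves 3.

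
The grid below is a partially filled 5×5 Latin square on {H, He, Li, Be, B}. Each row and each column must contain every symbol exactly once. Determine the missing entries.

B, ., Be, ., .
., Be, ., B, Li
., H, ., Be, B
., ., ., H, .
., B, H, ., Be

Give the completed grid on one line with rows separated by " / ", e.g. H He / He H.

Cell (r2,c3): row 2 has {Li,Be,B}; column 3 has {H,Be} → He.
Cell (r3,c3): row 3 has {H,Be,B}; column 3 has {H,He,Be} → Li.
Cell (r4,c3): row 4 has {H}; column 3 has {H,He,Li,Be} → B.
Cell (r4,c5): row 4 has {H,B}; column 5 has {Li,Be,B} → He.
Cell (r1,c5): row 1 has {Be,B}; column 5 has {He,Li,Be,B} → H.
Cell (r2,c1): row 2 has {He,Li,Be,B}; column 1 has {B} → H.
Cell (r3,c1): row 3 has {H,Li,Be,B}; column 1 has {H,B} → He.
Cell (r4,c2): row 4 has {H,He,B}; column 2 has {H,Be,B} → Li.
Cell (r5,c1): row 5 has {H,Be,B}; column 1 has {H,He,B} → Li.
Cell (r5,c4): row 5 has {H,Li,Be,B}; column 4 has {H,Be,B} → He.
Cell (r1,c2): row 1 has {H,Be,B}; column 2 has {H,Li,Be,B} → He.
Cell (r1,c4): row 1 has {H,He,Be,B}; column 4 has {H,He,Be,B} → Li.
Cell (r4,c1): row 4 has {H,He,Li,B}; column 1 has {H,He,Li,B} → Be.

B He Be Li H / H Be He B Li / He H Li Be B / Be Li B H He / Li B H He Be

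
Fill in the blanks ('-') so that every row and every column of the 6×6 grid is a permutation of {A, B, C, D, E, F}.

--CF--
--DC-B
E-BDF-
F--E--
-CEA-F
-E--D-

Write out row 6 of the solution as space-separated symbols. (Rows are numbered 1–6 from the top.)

C E F B D A

At row 2, column 1: row 2 has {B,C,D}; column 1 has {E,F}; that leaves A.
At row 2, column 2: row 2 has {A,B,C,D}; column 2 has {C,E}; that leaves F.
At row 2, column 5: row 2 has {A,B,C,D,F}; column 5 has {D,F}; that leaves E.
At row 3, column 2: row 3 has {B,D,E,F}; column 2 has {C,E,F}; that leaves A.
At row 3, column 6: row 3 has {A,B,D,E,F}; column 6 has {B,F}; that leaves C.
At row 4, column 3: row 4 has {E,F}; column 3 has {B,C,D,E}; that leaves A.
At row 4, column 6: row 4 has {A,E,F}; column 6 has {B,C,F}; that leaves D.
At row 5, column 5: row 5 has {A,C,E,F}; column 5 has {D,E,F}; that leaves B.
At row 6, column 3: row 6 has {D,E}; column 3 has {A,B,C,D,E}; that leaves F.
At row 6, column 4: row 6 has {D,E,F}; column 4 has {A,C,D,E,F}; that leaves B.
At row 6, column 6: row 6 has {B,D,E,F}; column 6 has {B,C,D,F}; that leaves A.
At row 1, column 5: row 1 has {C,F}; column 5 has {B,D,E,F}; that leaves A.
At row 1, column 6: row 1 has {A,C,F}; column 6 has {A,B,C,D,F}; that leaves E.
At row 4, column 2: row 4 has {A,D,E,F}; column 2 has {A,C,E,F}; that leaves B.
At row 4, column 5: row 4 has {A,B,D,E,F}; column 5 has {A,B,D,E,F}; that leaves C.
At row 5, column 1: row 5 has {A,B,C,E,F}; column 1 has {A,E,F}; that leaves D.
At row 6, column 1: row 6 has {A,B,D,E,F}; column 1 has {A,D,E,F}; that leaves C.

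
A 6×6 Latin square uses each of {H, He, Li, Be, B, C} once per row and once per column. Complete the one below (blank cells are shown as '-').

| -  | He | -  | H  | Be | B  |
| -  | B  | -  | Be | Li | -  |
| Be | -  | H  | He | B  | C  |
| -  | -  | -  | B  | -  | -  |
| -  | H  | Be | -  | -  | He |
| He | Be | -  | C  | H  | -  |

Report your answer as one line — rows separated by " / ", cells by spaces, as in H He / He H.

Li He C H Be B / C B He Be Li H / Be Li H He B C / H C Li B He Be / B H Be Li C He / He Be B C H Li

(r2,c6) = H
(r3,c2) = Li
(r4,c2) = C
(r4,c5) = He
(r5,c4) = Li
(r5,c5) = C
(r6,c6) = Li
(r2,c1) = C
(r2,c3) = He
(r4,c3) = Li
(r4,c6) = Be
(r5,c1) = B
(r6,c3) = B
(r1,c1) = Li
(r1,c3) = C
(r4,c1) = H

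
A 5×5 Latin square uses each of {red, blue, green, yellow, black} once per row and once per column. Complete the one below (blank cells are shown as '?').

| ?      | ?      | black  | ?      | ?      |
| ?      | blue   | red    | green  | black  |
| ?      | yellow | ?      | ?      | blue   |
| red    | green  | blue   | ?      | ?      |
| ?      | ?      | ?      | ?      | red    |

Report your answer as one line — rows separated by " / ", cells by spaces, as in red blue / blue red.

blue red black yellow green / yellow blue red green black / black yellow green red blue / red green blue black yellow / green black yellow blue red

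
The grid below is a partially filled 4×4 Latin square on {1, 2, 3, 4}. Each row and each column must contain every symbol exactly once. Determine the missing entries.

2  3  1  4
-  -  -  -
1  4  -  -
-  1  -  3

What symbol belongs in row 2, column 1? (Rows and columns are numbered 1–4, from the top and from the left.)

At row 2, column 2: row 2 is empty so far; column 2 has {1,3,4}; that leaves 2.
At row 2, column 4: row 2 has {2}; column 4 has {3,4}; that leaves 1.
At row 3, column 4: row 3 has {1,4}; column 4 has {1,3,4}; that leaves 2.
At row 4, column 1: row 4 has {1,3}; column 1 has {1,2}; that leaves 4.
At row 4, column 3: row 4 has {1,3,4}; column 3 has {1}; that leaves 2.
At row 2, column 1: row 2 has {1,2}; column 1 has {1,2,4}; that leaves 3.

3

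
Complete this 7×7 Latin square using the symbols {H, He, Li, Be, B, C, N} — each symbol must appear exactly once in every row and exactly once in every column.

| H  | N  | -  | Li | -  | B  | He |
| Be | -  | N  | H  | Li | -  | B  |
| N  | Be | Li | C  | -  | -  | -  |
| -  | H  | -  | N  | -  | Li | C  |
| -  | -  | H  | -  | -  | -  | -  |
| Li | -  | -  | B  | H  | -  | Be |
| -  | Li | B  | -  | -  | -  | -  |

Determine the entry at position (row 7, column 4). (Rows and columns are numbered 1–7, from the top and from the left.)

(r3,c7) = H
(r7,c7) = N
(r3,c6) = He
(r5,c7) = Li
(r2,c6) = C
(r3,c5) = B
(r6,c6) = N
(r2,c2) = He
(r5,c6) = Be
(r6,c2) = C
(r6,c3) = He
(r7,c6) = H
(r4,c3) = Be
(r4,c5) = He
(r5,c2) = B
(r5,c4) = He
(r7,c4) = Be

Be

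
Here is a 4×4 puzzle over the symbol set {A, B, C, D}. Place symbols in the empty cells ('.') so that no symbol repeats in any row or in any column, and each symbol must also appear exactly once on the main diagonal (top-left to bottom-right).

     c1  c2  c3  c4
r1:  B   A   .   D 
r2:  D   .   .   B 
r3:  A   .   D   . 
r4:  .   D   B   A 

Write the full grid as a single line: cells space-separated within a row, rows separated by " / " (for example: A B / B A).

B A C D / D C A B / A B D C / C D B A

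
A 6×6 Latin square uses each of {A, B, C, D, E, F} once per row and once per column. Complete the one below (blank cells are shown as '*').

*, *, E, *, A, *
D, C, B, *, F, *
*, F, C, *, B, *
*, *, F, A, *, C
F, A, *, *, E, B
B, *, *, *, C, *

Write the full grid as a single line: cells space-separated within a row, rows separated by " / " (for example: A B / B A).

C D E B A F / D C B E F A / A F C D B E / E B F A D C / F A D C E B / B E A F C D

Cell (r1,c1): row 1 has {A,E}; column 1 has {B,D,F} → C.
Cell (r2,c4): row 2 has {B,C,D,F}; column 4 has {A} → E.
Cell (r2,c6): row 2 has {B,C,D,E,F}; column 6 has {B,C} → A.
Cell (r3,c4): row 3 has {B,C,F}; column 4 has {A,E} → D.
Cell (r3,c6): row 3 has {B,C,D,F}; column 6 has {A,B,C} → E.
Cell (r4,c1): row 4 has {A,C,F}; column 1 has {B,C,D,F} → E.
Cell (r4,c5): row 4 has {A,C,E,F}; column 5 has {A,B,C,E,F} → D.
Cell (r5,c3): row 5 has {A,B,E,F}; column 3 has {B,C,E,F} → D.
Cell (r5,c4): row 5 has {A,B,D,E,F}; column 4 has {A,D,E} → C.
Cell (r6,c3): row 6 has {B,C}; column 3 has {B,C,D,E,F} → A.
Cell (r6,c4): row 6 has {A,B,C}; column 4 has {A,C,D,E} → F.
Cell (r6,c6): row 6 has {A,B,C,F}; column 6 has {A,B,C,E} → D.
Cell (r1,c4): row 1 has {A,C,E}; column 4 has {A,C,D,E,F} → B.
Cell (r1,c6): row 1 has {A,B,C,E}; column 6 has {A,B,C,D,E} → F.
Cell (r3,c1): row 3 has {B,C,D,E,F}; column 1 has {B,C,D,E,F} → A.
Cell (r4,c2): row 4 has {A,C,D,E,F}; column 2 has {A,C,F} → B.
Cell (r6,c2): row 6 has {A,B,C,D,F}; column 2 has {A,B,C,F} → E.
Cell (r1,c2): row 1 has {A,B,C,E,F}; column 2 has {A,B,C,E,F} → D.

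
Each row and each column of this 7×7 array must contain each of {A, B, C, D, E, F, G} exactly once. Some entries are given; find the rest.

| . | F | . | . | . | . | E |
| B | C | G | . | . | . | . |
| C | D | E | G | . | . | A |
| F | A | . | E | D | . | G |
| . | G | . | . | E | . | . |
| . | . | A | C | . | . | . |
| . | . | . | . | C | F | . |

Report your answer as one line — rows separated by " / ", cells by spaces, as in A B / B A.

(r3,c6) = B
(r4,c6) = C
(r3,c5) = F
(r4,c3) = B
(r7,c3) = D
(r7,c7) = B
(r1,c3) = C
(r2,c5) = A
(r5,c3) = F
(r7,c2) = E
(r7,c4) = A
(r6,c2) = B
(r6,c5) = G
(r7,c1) = G
(r1,c5) = B
(r1,c4) = D
(r2,c4) = F
(r2,c7) = D
(r5,c4) = B
(r5,c7) = C
(r6,c7) = F
(r1,c1) = A
(r1,c6) = G
(r2,c6) = E
(r5,c1) = D
(r5,c6) = A
(r6,c1) = E
(r6,c6) = D

A F C D B G E / B C G F A E D / C D E G F B A / F A B E D C G / D G F B E A C / E B A C G D F / G E D A C F B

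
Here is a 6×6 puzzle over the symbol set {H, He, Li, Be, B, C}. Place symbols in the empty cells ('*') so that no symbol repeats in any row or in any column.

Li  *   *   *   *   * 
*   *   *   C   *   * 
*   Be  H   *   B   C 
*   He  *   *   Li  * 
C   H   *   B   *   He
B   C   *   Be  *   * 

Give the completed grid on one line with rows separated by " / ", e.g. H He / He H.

Li B Be He C H / H Li B C He Be / He Be H Li B C / Be He C H Li B / C H Li B Be He / B C He Be H Li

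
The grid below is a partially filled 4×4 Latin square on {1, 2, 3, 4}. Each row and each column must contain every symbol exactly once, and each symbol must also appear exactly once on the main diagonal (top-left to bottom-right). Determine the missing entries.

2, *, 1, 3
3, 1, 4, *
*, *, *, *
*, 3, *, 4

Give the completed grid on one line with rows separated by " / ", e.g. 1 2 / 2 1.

2 4 1 3 / 3 1 4 2 / 4 2 3 1 / 1 3 2 4

At row 1, column 2: row 1 has {1,2,3}; column 2 has {1,3}; that leaves 4.
At row 2, column 4: row 2 has {1,3,4}; column 4 has {3,4}; that leaves 2.
At row 3, column 2: row 3 is empty so far; column 2 has {1,3,4}; that leaves 2.
At row 3, column 3: row 3 has {2}; column 3 has {1,4}; the diagonal has {1,2,4}; that leaves 3.
At row 3, column 4: row 3 has {2,3}; column 4 has {2,3,4}; that leaves 1.
At row 4, column 1: row 4 has {3,4}; column 1 has {2,3}; that leaves 1.
At row 4, column 3: row 4 has {1,3,4}; column 3 has {1,3,4}; that leaves 2.
At row 3, column 1: row 3 has {1,2,3}; column 1 has {1,2,3}; that leaves 4.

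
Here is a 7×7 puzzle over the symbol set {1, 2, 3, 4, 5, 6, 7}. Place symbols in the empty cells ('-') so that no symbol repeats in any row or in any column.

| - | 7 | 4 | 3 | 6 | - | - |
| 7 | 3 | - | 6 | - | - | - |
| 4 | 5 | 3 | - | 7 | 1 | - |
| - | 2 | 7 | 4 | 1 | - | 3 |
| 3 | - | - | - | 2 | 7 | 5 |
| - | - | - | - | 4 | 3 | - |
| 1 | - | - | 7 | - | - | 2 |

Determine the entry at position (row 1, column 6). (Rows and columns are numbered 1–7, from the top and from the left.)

(r1,c7) = 1
(r2,c5) = 5
(r2,c7) = 4
(r3,c4) = 2
(r3,c7) = 6
(r5,c4) = 1
(r6,c4) = 5
(r6,c7) = 7
(r7,c5) = 3
(r2,c6) = 2
(r5,c3) = 6
(r7,c3) = 5
(r1,c6) = 5

5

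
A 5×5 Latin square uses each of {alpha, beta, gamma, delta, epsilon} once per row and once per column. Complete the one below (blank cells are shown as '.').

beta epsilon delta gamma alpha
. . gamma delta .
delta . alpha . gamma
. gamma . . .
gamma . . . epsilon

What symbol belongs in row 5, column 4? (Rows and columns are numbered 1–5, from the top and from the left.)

alpha

(r2,c5) = beta
(r3,c2) = beta
(r3,c4) = epsilon
(r4,c5) = delta
(r5,c3) = beta
(r5,c4) = alpha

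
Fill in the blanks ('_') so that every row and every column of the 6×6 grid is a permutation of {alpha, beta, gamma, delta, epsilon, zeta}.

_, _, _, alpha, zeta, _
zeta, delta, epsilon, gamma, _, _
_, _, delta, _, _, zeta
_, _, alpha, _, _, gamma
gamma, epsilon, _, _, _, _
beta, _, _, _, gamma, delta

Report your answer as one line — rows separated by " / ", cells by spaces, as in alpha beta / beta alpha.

delta beta gamma alpha zeta epsilon / zeta delta epsilon gamma alpha beta / alpha gamma delta beta epsilon zeta / epsilon zeta alpha delta beta gamma / gamma epsilon beta zeta delta alpha / beta alpha zeta epsilon gamma delta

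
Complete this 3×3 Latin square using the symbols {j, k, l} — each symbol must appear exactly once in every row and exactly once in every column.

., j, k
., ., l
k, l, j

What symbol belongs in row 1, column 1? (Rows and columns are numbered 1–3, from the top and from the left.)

l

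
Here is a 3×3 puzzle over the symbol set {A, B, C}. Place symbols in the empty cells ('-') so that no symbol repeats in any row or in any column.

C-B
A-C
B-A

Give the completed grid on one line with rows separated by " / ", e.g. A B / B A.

C A B / A B C / B C A

(r1,c2) = A
(r2,c2) = B
(r3,c2) = C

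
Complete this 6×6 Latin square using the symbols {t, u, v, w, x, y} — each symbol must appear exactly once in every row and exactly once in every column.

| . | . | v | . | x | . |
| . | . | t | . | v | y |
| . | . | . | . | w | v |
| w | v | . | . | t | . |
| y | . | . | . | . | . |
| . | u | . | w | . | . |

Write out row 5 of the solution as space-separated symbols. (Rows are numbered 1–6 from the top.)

y t w v u x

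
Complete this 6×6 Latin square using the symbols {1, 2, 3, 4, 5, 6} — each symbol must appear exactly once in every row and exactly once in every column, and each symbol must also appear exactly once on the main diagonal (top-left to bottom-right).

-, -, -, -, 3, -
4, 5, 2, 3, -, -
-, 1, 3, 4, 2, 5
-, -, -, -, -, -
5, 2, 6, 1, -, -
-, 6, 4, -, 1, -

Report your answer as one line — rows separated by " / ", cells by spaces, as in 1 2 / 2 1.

1 4 5 2 3 6 / 4 5 2 3 6 1 / 6 1 3 4 2 5 / 2 3 1 6 5 4 / 5 2 6 1 4 3 / 3 6 4 5 1 2

At row 1, column 2: row 1 has {3}; column 2 has {1,2,5,6}; that leaves 4.
At row 2, column 5: row 2 has {2,3,4,5}; column 5 has {1,2,3}; that leaves 6.
At row 2, column 6: row 2 has {2,3,4,5,6}; column 6 has {5}; that leaves 1.
At row 3, column 1: row 3 has {1,2,3,4,5}; column 1 has {4,5}; that leaves 6.
At row 4, column 2: row 4 is empty so far; column 2 has {1,2,4,5,6}; that leaves 3.
At row 5, column 5: row 5 has {1,2,5,6}; column 5 has {1,2,3,6}; the diagonal has {3,5}; that leaves 4.
At row 5, column 6: row 5 has {1,2,4,5,6}; column 6 has {1,5}; that leaves 3.
At row 6, column 6: row 6 has {1,4,6}; column 6 has {1,3,5}; the diagonal has {3,4,5}; that leaves 2.
At row 1, column 1: row 1 has {3,4}; column 1 has {4,5,6}; the diagonal has {2,3,4,5}; that leaves 1.
At row 1, column 3: row 1 has {1,3,4}; column 3 has {2,3,4,6}; that leaves 5.
At row 1, column 6: row 1 has {1,3,4,5}; column 6 has {1,2,3,5}; that leaves 6.
At row 4, column 1: row 4 has {3}; column 1 has {1,4,5,6}; that leaves 2.
At row 4, column 3: row 4 has {2,3}; column 3 has {2,3,4,5,6}; that leaves 1.
At row 4, column 4: row 4 has {1,2,3}; column 4 has {1,3,4}; the diagonal has {1,2,3,4,5}; that leaves 6.
At row 4, column 5: row 4 has {1,2,3,6}; column 5 has {1,2,3,4,6}; that leaves 5.
At row 4, column 6: row 4 has {1,2,3,5,6}; column 6 has {1,2,3,5,6}; that leaves 4.
At row 6, column 1: row 6 has {1,2,4,6}; column 1 has {1,2,4,5,6}; that leaves 3.
At row 6, column 4: row 6 has {1,2,3,4,6}; column 4 has {1,3,4,6}; that leaves 5.
At row 1, column 4: row 1 has {1,3,4,5,6}; column 4 has {1,3,4,5,6}; that leaves 2.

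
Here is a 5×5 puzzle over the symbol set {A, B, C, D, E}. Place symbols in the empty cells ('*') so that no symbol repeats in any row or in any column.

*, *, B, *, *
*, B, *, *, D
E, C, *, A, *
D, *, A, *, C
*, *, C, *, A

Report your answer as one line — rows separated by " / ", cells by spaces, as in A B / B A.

C A B D E / A B E C D / E C D A B / D E A B C / B D C E A

row 1 has {B}; column 5 has {A,C,D} — only E is left for (r1,c5).
row 2 has {B,D}; column 3 has {A,B,C} — only E is left for (r2,c3).
row 2 has {B,D,E}; column 4 has {A} — only C is left for (r2,c4).
row 3 has {A,C,E}; column 3 has {A,B,C,E} — only D is left for (r3,c3).
row 3 has {A,C,D,E}; column 5 has {A,C,D,E} — only B is left for (r3,c5).
row 4 has {A,C,D}; column 2 has {B,C} — only E is left for (r4,c2).
row 4 has {A,C,D,E}; column 4 has {A,C} — only B is left for (r4,c4).
row 5 has {A,C}; column 1 has {D,E} — only B is left for (r5,c1).
row 5 has {A,B,C}; column 2 has {B,C,E} — only D is left for (r5,c2).
row 5 has {A,B,C,D}; column 4 has {A,B,C} — only E is left for (r5,c4).
row 1 has {B,E}; column 2 has {B,C,D,E} — only A is left for (r1,c2).
row 1 has {A,B,E}; column 4 has {A,B,C,E} — only D is left for (r1,c4).
row 2 has {B,C,D,E}; column 1 has {B,D,E} — only A is left for (r2,c1).
row 1 has {A,B,D,E}; column 1 has {A,B,D,E} — only C is left for (r1,c1).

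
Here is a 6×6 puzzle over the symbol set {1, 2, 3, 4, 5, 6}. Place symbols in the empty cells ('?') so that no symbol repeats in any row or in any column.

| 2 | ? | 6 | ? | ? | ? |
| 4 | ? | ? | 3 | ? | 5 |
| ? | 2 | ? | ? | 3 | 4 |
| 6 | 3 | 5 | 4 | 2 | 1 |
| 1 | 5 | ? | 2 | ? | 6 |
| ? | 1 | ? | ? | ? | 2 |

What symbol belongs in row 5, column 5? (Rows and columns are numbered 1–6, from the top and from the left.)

4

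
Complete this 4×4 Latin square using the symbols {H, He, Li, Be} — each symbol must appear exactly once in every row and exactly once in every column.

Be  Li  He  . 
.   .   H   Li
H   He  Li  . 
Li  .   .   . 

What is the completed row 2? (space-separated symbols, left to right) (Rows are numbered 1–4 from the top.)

At row 1, column 4: row 1 has {He,Li,Be}; column 4 has {Li}; that leaves H.
At row 2, column 1: row 2 has {H,Li}; column 1 has {H,Li,Be}; that leaves He.
At row 2, column 2: row 2 has {H,He,Li}; column 2 has {He,Li}; that leaves Be.

He Be H Li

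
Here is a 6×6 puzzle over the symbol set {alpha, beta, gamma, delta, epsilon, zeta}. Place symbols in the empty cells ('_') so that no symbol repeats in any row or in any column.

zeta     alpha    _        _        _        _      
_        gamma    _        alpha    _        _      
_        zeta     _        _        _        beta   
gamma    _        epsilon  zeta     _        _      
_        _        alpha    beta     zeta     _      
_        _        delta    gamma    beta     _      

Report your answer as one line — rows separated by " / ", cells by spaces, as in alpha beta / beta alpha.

Cell (r3,c3): row 3 has {beta,zeta}; column 3 has {alpha,delta,epsilon} → gamma.
Cell (r6,c2): row 6 has {beta,gamma,delta}; column 2 has {alpha,gamma,zeta} → epsilon.
Cell (r1,c3): row 1 has {alpha,zeta}; column 3 has {alpha,gamma,delta,epsilon} → beta.
Cell (r2,c3): row 2 has {alpha,gamma}; column 3 has {alpha,beta,gamma,delta,epsilon} → zeta.
Cell (r5,c2): row 5 has {alpha,beta,zeta}; column 2 has {alpha,gamma,epsilon,zeta} → delta.
Cell (r6,c1): row 6 has {beta,gamma,delta,epsilon}; column 1 has {gamma,zeta} → alpha.
Cell (r6,c6): row 6 has {alpha,beta,gamma,delta,epsilon}; column 6 has {beta} → zeta.
Cell (r4,c2): row 4 has {gamma,epsilon,zeta}; column 2 has {alpha,gamma,delta,epsilon,zeta} → beta.
Cell (r5,c1): row 5 has {alpha,beta,delta,zeta}; column 1 has {alpha,gamma,zeta} → epsilon.
Cell (r5,c6): row 5 has {alpha,beta,delta,epsilon,zeta}; column 6 has {beta,zeta} → gamma.
Cell (r3,c1): row 3 has {beta,gamma,zeta}; column 1 has {alpha,gamma,epsilon,zeta} → delta.
Cell (r3,c4): row 3 has {beta,gamma,delta,zeta}; column 4 has {alpha,beta,gamma,zeta} → epsilon.
Cell (r3,c5): row 3 has {beta,gamma,delta,epsilon,zeta}; column 5 has {beta,zeta} → alpha.
Cell (r4,c5): row 4 has {beta,gamma,epsilon,zeta}; column 5 has {alpha,beta,zeta} → delta.
Cell (r4,c6): row 4 has {beta,gamma,delta,epsilon,zeta}; column 6 has {beta,gamma,zeta} → alpha.
Cell (r1,c4): row 1 has {alpha,beta,zeta}; column 4 has {alpha,beta,gamma,epsilon,zeta} → delta.
Cell (r1,c6): row 1 has {alpha,beta,delta,zeta}; column 6 has {alpha,beta,gamma,zeta} → epsilon.
Cell (r2,c1): row 2 has {alpha,gamma,zeta}; column 1 has {alpha,gamma,delta,epsilon,zeta} → beta.
Cell (r2,c5): row 2 has {alpha,beta,gamma,zeta}; column 5 has {alpha,beta,delta,zeta} → epsilon.
Cell (r2,c6): row 2 has {alpha,beta,gamma,epsilon,zeta}; column 6 has {alpha,beta,gamma,epsilon,zeta} → delta.
Cell (r1,c5): row 1 has {alpha,beta,delta,epsilon,zeta}; column 5 has {alpha,beta,delta,epsilon,zeta} → gamma.

zeta alpha beta delta gamma epsilon / beta gamma zeta alpha epsilon delta / delta zeta gamma epsilon alpha beta / gamma beta epsilon zeta delta alpha / epsilon delta alpha beta zeta gamma / alpha epsilon delta gamma beta zeta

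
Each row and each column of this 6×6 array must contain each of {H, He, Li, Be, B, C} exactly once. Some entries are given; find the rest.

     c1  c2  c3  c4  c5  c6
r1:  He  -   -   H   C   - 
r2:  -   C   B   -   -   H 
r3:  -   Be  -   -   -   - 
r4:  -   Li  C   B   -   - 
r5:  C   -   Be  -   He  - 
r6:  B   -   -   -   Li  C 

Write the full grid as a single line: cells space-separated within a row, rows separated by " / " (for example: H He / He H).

row 1 has {H,He,C}; column 2 has {Li,Be,C} — only B is left for (r1,c2).
row 1 has {H,He,B,C}; column 3 has {Be,B,C} — only Li is left for (r1,c3).
row 1 has {H,He,Li,B,C}; column 6 has {H,C} — only Be is left for (r1,c6).
row 2 has {H,B,C}; column 5 has {He,Li,C} — only Be is left for (r2,c5).
row 4 has {Li,B,C}; column 5 has {He,Li,Be,C} — only H is left for (r4,c5).
row 4 has {H,Li,B,C}; column 6 has {H,Be,C} — only He is left for (r4,c6).
row 5 has {He,Be,C}; column 2 has {Li,Be,B,C} — only H is left for (r5,c2).
row 5 has {H,He,Be,C}; column 4 has {H,B} — only Li is left for (r5,c4).
row 5 has {H,He,Li,Be,C}; column 6 has {H,He,Be,C} — only B is left for (r5,c6).
row 6 has {Li,B,C}; column 2 has {H,Li,Be,B,C} — only He is left for (r6,c2).
row 6 has {He,Li,B,C}; column 3 has {Li,Be,B,C} — only H is left for (r6,c3).
row 6 has {H,He,Li,B,C}; column 4 has {H,Li,B} — only Be is left for (r6,c4).
row 2 has {H,Be,B,C}; column 1 has {He,B,C} — only Li is left for (r2,c1).
row 2 has {H,Li,Be,B,C}; column 4 has {H,Li,Be,B} — only He is left for (r2,c4).
row 3 has {Be}; column 1 has {He,Li,B,C} — only H is left for (r3,c1).
row 3 has {H,Be}; column 3 has {H,Li,Be,B,C} — only He is left for (r3,c3).
row 3 has {H,He,Be}; column 4 has {H,He,Li,Be,B} — only C is left for (r3,c4).
row 3 has {H,He,Be,C}; column 5 has {H,He,Li,Be,C} — only B is left for (r3,c5).
row 3 has {H,He,Be,B,C}; column 6 has {H,He,Be,B,C} — only Li is left for (r3,c6).
row 4 has {H,He,Li,B,C}; column 1 has {H,He,Li,B,C} — only Be is left for (r4,c1).

He B Li H C Be / Li C B He Be H / H Be He C B Li / Be Li C B H He / C H Be Li He B / B He H Be Li C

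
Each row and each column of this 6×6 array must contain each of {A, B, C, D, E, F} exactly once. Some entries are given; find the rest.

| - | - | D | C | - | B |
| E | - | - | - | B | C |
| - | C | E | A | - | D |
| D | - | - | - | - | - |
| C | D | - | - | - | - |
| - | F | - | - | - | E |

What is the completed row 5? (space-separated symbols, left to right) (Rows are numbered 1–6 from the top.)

row 2 has {B,C,E}; column 2 has {C,D,F} — only A is left for (r2,c2).
row 2 has {A,B,C,E}; column 3 has {D,E} — only F is left for (r2,c3).
row 2 has {A,B,C,E,F}; column 4 has {A,C} — only D is left for (r2,c4).
row 3 has {A,C,D,E}; column 5 has {B} — only F is left for (r3,c5).
row 6 has {E,F}; column 4 has {A,C,D} — only B is left for (r6,c4).
row 1 has {B,C,D}; column 2 has {A,C,D,F} — only E is left for (r1,c2).
row 1 has {B,C,D,E}; column 5 has {B,F} — only A is left for (r1,c5).
row 3 has {A,C,D,E,F}; column 1 has {C,D,E} — only B is left for (r3,c1).
row 4 has {D}; column 2 has {A,C,D,E,F} — only B is left for (r4,c2).
row 5 has {C,D}; column 5 has {A,B,F} — only E is left for (r5,c5).
row 6 has {B,E,F}; column 1 has {B,C,D,E} — only A is left for (r6,c1).
row 6 has {A,B,E,F}; column 3 has {D,E,F} — only C is left for (r6,c3).
row 6 has {A,B,C,E,F}; column 5 has {A,B,E,F} — only D is left for (r6,c5).
row 1 has {A,B,C,D,E}; column 1 has {A,B,C,D,E} — only F is left for (r1,c1).
row 4 has {B,D}; column 3 has {C,D,E,F} — only A is left for (r4,c3).
row 4 has {A,B,D}; column 5 has {A,B,D,E,F} — only C is left for (r4,c5).
row 4 has {A,B,C,D}; column 6 has {B,C,D,E} — only F is left for (r4,c6).
row 5 has {C,D,E}; column 3 has {A,C,D,E,F} — only B is left for (r5,c3).
row 5 has {B,C,D,E}; column 4 has {A,B,C,D} — only F is left for (r5,c4).
row 5 has {B,C,D,E,F}; column 6 has {B,C,D,E,F} — only A is left for (r5,c6).

C D B F E A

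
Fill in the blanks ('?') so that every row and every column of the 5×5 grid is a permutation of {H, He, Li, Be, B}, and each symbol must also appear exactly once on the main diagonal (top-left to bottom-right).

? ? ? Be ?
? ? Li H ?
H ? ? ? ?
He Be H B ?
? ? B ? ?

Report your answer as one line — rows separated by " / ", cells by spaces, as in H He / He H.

(r1,c1): row 1 has {Be}; column 1 has {H,He}; the diagonal has {B}, so it must be Li.
(r1,c3): row 1 has {Li,Be}; column 3 has {H,Li,B}, so it must be He.
(r2,c2): row 2 has {H,Li}; column 2 has {Be}; the diagonal has {Li,B}, so it must be He.
(r3,c3): row 3 has {H}; column 3 has {H,He,Li,B}; the diagonal has {He,Li,B}, so it must be Be.
(r4,c5): row 4 has {H,He,Be,B}; column 5 is empty so far, so it must be Li.
(r5,c1): row 5 has {B}; column 1 has {H,He,Li}, so it must be Be.
(r5,c5): row 5 has {Be,B}; column 5 has {Li}; the diagonal has {He,Li,Be,B}, so it must be H.
(r1,c5): row 1 has {He,Li,Be}; column 5 has {H,Li}, so it must be B.
(r2,c1): row 2 has {H,He,Li}; column 1 has {H,He,Li,Be}, so it must be B.
(r2,c5): row 2 has {H,He,Li,B}; column 5 has {H,Li,B}, so it must be Be.
(r3,c5): row 3 has {H,Be}; column 5 has {H,Li,Be,B}, so it must be He.
(r5,c2): row 5 has {H,Be,B}; column 2 has {He,Be}, so it must be Li.
(r5,c4): row 5 has {H,Li,Be,B}; column 4 has {H,Be,B}, so it must be He.
(r1,c2): row 1 has {He,Li,Be,B}; column 2 has {He,Li,Be}, so it must be H.
(r3,c2): row 3 has {H,He,Be}; column 2 has {H,He,Li,Be}, so it must be B.
(r3,c4): row 3 has {H,He,Be,B}; column 4 has {H,He,Be,B}, so it must be Li.

Li H He Be B / B He Li H Be / H B Be Li He / He Be H B Li / Be Li B He H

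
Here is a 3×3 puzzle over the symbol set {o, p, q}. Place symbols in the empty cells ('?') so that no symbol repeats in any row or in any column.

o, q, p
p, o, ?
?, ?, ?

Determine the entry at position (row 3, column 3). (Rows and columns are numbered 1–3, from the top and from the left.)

o

Cell (r2,c3): row 2 has {o,p}; column 3 has {p} → q.
Cell (r3,c1): row 3 is empty so far; column 1 has {o,p} → q.
Cell (r3,c2): row 3 has {q}; column 2 has {o,q} → p.
Cell (r3,c3): row 3 has {p,q}; column 3 has {p,q} → o.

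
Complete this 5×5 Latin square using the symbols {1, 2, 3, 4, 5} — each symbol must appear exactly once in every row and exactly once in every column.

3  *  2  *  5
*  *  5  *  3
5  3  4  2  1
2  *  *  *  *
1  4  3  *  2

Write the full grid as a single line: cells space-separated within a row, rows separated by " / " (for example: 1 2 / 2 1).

(r1,c2) = 1
(r1,c4) = 4
(r2,c1) = 4
(r2,c2) = 2
(r2,c4) = 1
(r4,c2) = 5
(r4,c3) = 1
(r4,c4) = 3
(r4,c5) = 4
(r5,c4) = 5

3 1 2 4 5 / 4 2 5 1 3 / 5 3 4 2 1 / 2 5 1 3 4 / 1 4 3 5 2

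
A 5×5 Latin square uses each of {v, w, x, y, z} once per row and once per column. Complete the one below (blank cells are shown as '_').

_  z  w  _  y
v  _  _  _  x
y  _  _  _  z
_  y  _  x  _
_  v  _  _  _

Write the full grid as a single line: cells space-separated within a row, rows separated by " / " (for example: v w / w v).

Cell (r1,c1): row 1 has {w,y,z}; column 1 has {v,y} → x.
Cell (r1,c4): row 1 has {w,x,y,z}; column 4 has {x} → v.
Cell (r2,c2): row 2 has {v,x}; column 2 has {v,y,z} → w.
Cell (r3,c2): row 3 has {y,z}; column 2 has {v,w,y,z} → x.
Cell (r3,c3): row 3 has {x,y,z}; column 3 has {w} → v.
Cell (r3,c4): row 3 has {v,x,y,z}; column 4 has {v,x} → w.
Cell (r4,c3): row 4 has {x,y}; column 3 has {v,w} → z.
Cell (r5,c5): row 5 has {v}; column 5 has {x,y,z} → w.
Cell (r2,c3): row 2 has {v,w,x}; column 3 has {v,w,z} → y.
Cell (r2,c4): row 2 has {v,w,x,y}; column 4 has {v,w,x} → z.
Cell (r4,c1): row 4 has {x,y,z}; column 1 has {v,x,y} → w.
Cell (r4,c5): row 4 has {w,x,y,z}; column 5 has {w,x,y,z} → v.
Cell (r5,c1): row 5 has {v,w}; column 1 has {v,w,x,y} → z.
Cell (r5,c3): row 5 has {v,w,z}; column 3 has {v,w,y,z} → x.
Cell (r5,c4): row 5 has {v,w,x,z}; column 4 has {v,w,x,z} → y.

x z w v y / v w y z x / y x v w z / w y z x v / z v x y w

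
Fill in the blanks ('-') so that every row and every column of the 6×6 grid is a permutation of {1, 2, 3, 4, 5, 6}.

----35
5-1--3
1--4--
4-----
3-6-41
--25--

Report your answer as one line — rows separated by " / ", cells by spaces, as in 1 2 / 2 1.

2 6 4 1 3 5 / 5 4 1 6 2 3 / 1 2 3 4 5 6 / 4 1 5 3 6 2 / 3 5 6 2 4 1 / 6 3 2 5 1 4

(r1,c3) = 4
(r5,c4) = 2
(r6,c1) = 6
(r6,c5) = 1
(r6,c6) = 4
(r1,c1) = 2
(r2,c4) = 6
(r2,c5) = 2
(r5,c2) = 5
(r6,c2) = 3
(r1,c4) = 1
(r2,c2) = 4
(r4,c4) = 3
(r1,c2) = 6
(r3,c2) = 2
(r3,c6) = 6
(r4,c2) = 1
(r4,c3) = 5
(r4,c5) = 6
(r4,c6) = 2
(r3,c3) = 3
(r3,c5) = 5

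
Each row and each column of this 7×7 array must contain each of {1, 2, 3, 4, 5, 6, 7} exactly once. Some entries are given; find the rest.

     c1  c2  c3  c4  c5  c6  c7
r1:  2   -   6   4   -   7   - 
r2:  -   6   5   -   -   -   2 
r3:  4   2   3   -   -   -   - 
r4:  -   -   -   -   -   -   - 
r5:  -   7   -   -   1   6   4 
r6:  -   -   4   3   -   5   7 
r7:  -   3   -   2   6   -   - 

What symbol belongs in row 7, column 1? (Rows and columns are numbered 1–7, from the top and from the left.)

1

At row 3, column 6: row 3 has {2,3,4}; column 6 has {5,6,7}; that leaves 1.
At row 5, column 3: row 5 has {1,4,6,7}; column 3 has {3,4,5,6}; that leaves 2.
At row 5, column 4: row 5 has {1,2,4,6,7}; column 4 has {2,3,4}; that leaves 5.
At row 6, column 2: row 6 has {3,4,5,7}; column 2 has {2,3,6,7}; that leaves 1.
At row 6, column 5: row 6 has {1,3,4,5,7}; column 5 has {1,6}; that leaves 2.
At row 7, column 6: row 7 has {2,3,6}; column 6 has {1,5,6,7}; that leaves 4.
At row 1, column 2: row 1 has {2,4,6,7}; column 2 has {1,2,3,6,7}; that leaves 5.
At row 1, column 5: row 1 has {2,4,5,6,7}; column 5 has {1,2,6}; that leaves 3.
At row 1, column 7: row 1 has {2,3,4,5,6,7}; column 7 has {2,4,7}; that leaves 1.
At row 2, column 6: row 2 has {2,5,6}; column 6 has {1,4,5,6,7}; that leaves 3.
At row 4, column 2: row 4 is empty so far; column 2 has {1,2,3,5,6,7}; that leaves 4.
At row 4, column 6: row 4 has {4}; column 6 has {1,3,4,5,6,7}; that leaves 2.
At row 5, column 1: row 5 has {1,2,4,5,6,7}; column 1 has {2,4}; that leaves 3.
At row 6, column 1: row 6 has {1,2,3,4,5,7}; column 1 has {2,3,4}; that leaves 6.
At row 7, column 7: row 7 has {2,3,4,6}; column 7 has {1,2,4,7}; that leaves 5.
At row 3, column 7: row 3 has {1,2,3,4}; column 7 has {1,2,4,5,7}; that leaves 6.
At row 4, column 7: row 4 has {2,4}; column 7 has {1,2,4,5,6,7}; that leaves 3.
At row 3, column 4: row 3 has {1,2,3,4,6}; column 4 has {2,3,4,5}; that leaves 7.
At row 3, column 5: row 3 has {1,2,3,4,6,7}; column 5 has {1,2,3,6}; that leaves 5.
At row 4, column 5: row 4 has {2,3,4}; column 5 has {1,2,3,5,6}; that leaves 7.
At row 2, column 4: row 2 has {2,3,5,6}; column 4 has {2,3,4,5,7}; that leaves 1.
At row 2, column 5: row 2 has {1,2,3,5,6}; column 5 has {1,2,3,5,6,7}; that leaves 4.
At row 4, column 3: row 4 has {2,3,4,7}; column 3 has {2,3,4,5,6}; that leaves 1.
At row 4, column 4: row 4 has {1,2,3,4,7}; column 4 has {1,2,3,4,5,7}; that leaves 6.
At row 7, column 3: row 7 has {2,3,4,5,6}; column 3 has {1,2,3,4,5,6}; that leaves 7.
At row 2, column 1: row 2 has {1,2,3,4,5,6}; column 1 has {2,3,4,6}; that leaves 7.
At row 4, column 1: row 4 has {1,2,3,4,6,7}; column 1 has {2,3,4,6,7}; that leaves 5.
At row 7, column 1: row 7 has {2,3,4,5,6,7}; column 1 has {2,3,4,5,6,7}; that leaves 1.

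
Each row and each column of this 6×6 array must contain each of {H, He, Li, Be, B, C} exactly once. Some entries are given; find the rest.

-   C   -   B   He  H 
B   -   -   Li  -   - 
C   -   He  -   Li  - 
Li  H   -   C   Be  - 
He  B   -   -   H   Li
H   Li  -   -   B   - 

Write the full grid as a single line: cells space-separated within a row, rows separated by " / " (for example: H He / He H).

Be C Li B He H / B He H Li C Be / C Be He H Li B / Li H B C Be He / He B C Be H Li / H Li Be He B C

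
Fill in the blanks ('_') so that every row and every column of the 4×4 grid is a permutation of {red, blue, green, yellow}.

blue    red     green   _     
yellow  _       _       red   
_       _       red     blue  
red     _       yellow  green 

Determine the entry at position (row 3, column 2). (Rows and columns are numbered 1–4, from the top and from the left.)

(r1,c4) = yellow
(r2,c3) = blue
(r3,c1) = green
(r3,c2) = yellow

yellow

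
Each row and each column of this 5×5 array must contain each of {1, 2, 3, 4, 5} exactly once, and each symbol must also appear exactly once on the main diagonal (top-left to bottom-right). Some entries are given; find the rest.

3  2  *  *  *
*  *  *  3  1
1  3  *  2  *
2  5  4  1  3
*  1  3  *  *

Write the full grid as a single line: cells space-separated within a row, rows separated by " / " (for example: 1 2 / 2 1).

3 2 1 4 5 / 5 4 2 3 1 / 1 3 5 2 4 / 2 5 4 1 3 / 4 1 3 5 2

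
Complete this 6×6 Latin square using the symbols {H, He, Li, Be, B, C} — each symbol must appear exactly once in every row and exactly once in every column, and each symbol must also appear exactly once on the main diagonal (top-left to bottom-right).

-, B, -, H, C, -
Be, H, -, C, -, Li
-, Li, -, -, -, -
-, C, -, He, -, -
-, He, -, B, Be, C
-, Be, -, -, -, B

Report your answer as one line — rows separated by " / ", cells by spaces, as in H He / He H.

row 1 has {H,B,C}; column 1 has {Be}; the diagonal has {H,He,Be,B} — only Li is left for (r1,c1).
row 3 has {Li}; column 3 is empty so far; the diagonal has {H,He,Li,Be,B} — only C is left for (r3,c3).
row 3 has {Li,C}; column 4 has {H,He,B,C} — only Be is left for (r3,c4).
row 5 has {He,Be,B,C}; column 1 has {Li,Be} — only H is left for (r5,c1).
row 5 has {H,He,Be,B,C}; column 3 has {C} — only Li is left for (r5,c3).
row 6 has {Be,B}; column 4 has {H,He,Be,B,C} — only Li is left for (r6,c4).
row 4 has {He,C}; column 1 has {H,Li,Be} — only B is left for (r4,c1).
row 3 has {Li,Be,C}; column 1 has {H,Li,Be,B} — only He is left for (r3,c1).
row 3 has {He,Li,Be,C}; column 6 has {Li,B,C} — only H is left for (r3,c6).
row 4 has {He,B,C}; column 6 has {H,Li,B,C} — only Be is left for (r4,c6).
row 6 has {Li,Be,B}; column 1 has {H,He,Li,Be,B} — only C is left for (r6,c1).
row 1 has {H,Li,B,C}; column 6 has {H,Li,Be,B,C} — only He is left for (r1,c6).
row 3 has {H,He,Li,Be,C}; column 5 has {Be,C} — only B is left for (r3,c5).
row 4 has {He,Be,B,C}; column 3 has {Li,C} — only H is left for (r4,c3).
row 4 has {H,He,Be,B,C}; column 5 has {Be,B,C} — only Li is left for (r4,c5).
row 6 has {Li,Be,B,C}; column 3 has {H,Li,C} — only He is left for (r6,c3).
row 6 has {He,Li,Be,B,C}; column 5 has {Li,Be,B,C} — only H is left for (r6,c5).
row 1 has {H,He,Li,B,C}; column 3 has {H,He,Li,C} — only Be is left for (r1,c3).
row 2 has {H,Li,Be,C}; column 3 has {H,He,Li,Be,C} — only B is left for (r2,c3).
row 2 has {H,Li,Be,B,C}; column 5 has {H,Li,Be,B,C} — only He is left for (r2,c5).

Li B Be H C He / Be H B C He Li / He Li C Be B H / B C H He Li Be / H He Li B Be C / C Be He Li H B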